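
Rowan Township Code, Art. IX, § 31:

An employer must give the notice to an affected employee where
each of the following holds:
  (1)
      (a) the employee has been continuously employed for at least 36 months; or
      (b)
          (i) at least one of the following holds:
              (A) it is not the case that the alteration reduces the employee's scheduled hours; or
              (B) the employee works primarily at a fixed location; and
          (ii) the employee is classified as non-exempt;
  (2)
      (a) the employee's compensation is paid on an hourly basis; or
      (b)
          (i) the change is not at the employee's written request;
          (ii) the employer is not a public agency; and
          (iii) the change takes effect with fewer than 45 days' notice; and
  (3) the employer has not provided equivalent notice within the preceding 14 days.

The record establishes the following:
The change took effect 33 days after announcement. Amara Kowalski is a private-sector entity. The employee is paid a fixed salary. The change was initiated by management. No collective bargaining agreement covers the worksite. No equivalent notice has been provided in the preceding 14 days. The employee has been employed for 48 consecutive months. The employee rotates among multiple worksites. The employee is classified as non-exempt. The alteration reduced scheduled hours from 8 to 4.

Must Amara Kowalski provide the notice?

(a) tenure ≥ 36 mo. — satisfied.
(A) not (hours reduced) — not satisfied.
(B) fixed location — not met.
(i): F OR F → false.
(ii) non-exempt — satisfied.
(b): F AND T → false.
(1) = T OR F = true.
(a) hourly-paid — not met.
(i) not employee-requested — holds.
(ii) not (public agency) — met.
(iii) < 45 days' notice — met.
(b) = T AND T AND T = true.
(2) = F OR T = true.
(3) no recent notice — holds.
So Overall is satisfied (T AND T AND T).

Yes — required.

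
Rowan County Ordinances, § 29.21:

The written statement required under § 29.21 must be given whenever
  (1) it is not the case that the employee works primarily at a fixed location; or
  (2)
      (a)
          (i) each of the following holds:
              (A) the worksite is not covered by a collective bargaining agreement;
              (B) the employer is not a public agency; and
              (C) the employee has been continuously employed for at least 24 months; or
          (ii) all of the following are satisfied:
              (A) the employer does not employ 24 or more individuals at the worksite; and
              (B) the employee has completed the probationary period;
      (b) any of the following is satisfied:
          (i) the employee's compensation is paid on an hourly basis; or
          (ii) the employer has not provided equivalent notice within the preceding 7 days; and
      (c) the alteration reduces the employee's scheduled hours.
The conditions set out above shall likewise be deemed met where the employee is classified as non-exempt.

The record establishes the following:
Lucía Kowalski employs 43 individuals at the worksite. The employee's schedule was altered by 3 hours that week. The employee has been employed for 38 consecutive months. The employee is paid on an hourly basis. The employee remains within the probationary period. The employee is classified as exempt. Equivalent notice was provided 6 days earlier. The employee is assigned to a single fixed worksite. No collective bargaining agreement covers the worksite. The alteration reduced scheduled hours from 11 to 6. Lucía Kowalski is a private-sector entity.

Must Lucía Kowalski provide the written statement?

Yes — required.

(1) not (fixed location) — not met.
(A) no CBA — met.
(B) not (public agency) — met.
(C) tenure ≥ 24 mo. — holds.
So (i) is satisfied (T AND T AND T).
(A) not (≥ 24 at site) — not met.
(B) past probation — fails.
(ii) = F AND F = false.
(a) = T OR F = true.
(i) hourly-paid — holds.
(ii) no recent notice — fails.
(b): T OR F → true.
(c) hours reduced — met.
So (2) is satisfied (T AND T AND T).
Overall: F OR T → true.
Exception (non-exempt) — not satisfied.
Result: main true OR exception false → true.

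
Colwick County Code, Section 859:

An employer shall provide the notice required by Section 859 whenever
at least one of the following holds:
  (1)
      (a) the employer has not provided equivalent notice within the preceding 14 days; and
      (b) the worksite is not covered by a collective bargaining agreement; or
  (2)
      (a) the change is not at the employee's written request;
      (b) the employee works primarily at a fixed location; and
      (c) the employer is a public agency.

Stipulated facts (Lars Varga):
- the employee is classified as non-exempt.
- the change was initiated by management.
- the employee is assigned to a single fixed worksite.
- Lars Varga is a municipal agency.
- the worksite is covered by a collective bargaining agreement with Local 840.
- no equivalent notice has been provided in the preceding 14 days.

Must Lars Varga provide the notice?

(a) no recent notice — satisfied.
(b) no CBA — fails.
(1) = T AND F = false.
(a) not employee-requested — satisfied.
(b) fixed location — met.
(c) public agency — met.
So (2) is satisfied (T AND T AND T).
Overall = F OR T = true.

Yes — required.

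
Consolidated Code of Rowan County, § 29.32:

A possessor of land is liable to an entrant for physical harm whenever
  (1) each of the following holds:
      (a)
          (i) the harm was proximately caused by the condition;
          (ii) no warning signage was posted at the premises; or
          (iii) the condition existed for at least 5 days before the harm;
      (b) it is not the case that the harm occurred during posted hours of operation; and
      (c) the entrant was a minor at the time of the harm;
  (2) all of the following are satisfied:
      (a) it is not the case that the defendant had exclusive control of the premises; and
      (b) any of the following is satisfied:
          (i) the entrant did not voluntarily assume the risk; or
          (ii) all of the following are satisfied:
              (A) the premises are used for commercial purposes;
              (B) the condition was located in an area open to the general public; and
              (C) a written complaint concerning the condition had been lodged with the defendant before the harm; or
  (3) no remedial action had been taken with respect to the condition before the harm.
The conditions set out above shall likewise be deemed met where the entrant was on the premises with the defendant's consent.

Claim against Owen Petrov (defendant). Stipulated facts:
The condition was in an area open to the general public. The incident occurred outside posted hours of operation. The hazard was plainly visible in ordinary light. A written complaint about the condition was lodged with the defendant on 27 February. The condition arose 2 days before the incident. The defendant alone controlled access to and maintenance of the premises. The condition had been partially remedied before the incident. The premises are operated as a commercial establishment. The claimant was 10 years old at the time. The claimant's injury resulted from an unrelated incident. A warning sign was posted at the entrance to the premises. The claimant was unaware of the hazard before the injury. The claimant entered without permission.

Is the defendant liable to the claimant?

No — not liable.

(i) proximate cause — not met.
(ii) no signage posted — not satisfied.
(iii) condition ≥5 days old — not satisfied.
So (a) is not satisfied (F OR F OR F).
(b) not (during posted hours) — met.
(c) entrant a minor — holds.
(1) = F AND T AND T = false.
(a) not (exclusive control) — not met.
(i) no assumed risk — holds.
(A) commercial use — holds.
(B) public area — met.
(C) complaint lodged — holds.
(ii) = T AND T AND T = true.
(b) = T OR T = true.
(2): F AND T → false.
(3) no remedial action — not satisfied.
So Overall is not satisfied (F OR F OR F).
Exception (consent to enter) — not satisfied.
Result: main false OR exception false → false.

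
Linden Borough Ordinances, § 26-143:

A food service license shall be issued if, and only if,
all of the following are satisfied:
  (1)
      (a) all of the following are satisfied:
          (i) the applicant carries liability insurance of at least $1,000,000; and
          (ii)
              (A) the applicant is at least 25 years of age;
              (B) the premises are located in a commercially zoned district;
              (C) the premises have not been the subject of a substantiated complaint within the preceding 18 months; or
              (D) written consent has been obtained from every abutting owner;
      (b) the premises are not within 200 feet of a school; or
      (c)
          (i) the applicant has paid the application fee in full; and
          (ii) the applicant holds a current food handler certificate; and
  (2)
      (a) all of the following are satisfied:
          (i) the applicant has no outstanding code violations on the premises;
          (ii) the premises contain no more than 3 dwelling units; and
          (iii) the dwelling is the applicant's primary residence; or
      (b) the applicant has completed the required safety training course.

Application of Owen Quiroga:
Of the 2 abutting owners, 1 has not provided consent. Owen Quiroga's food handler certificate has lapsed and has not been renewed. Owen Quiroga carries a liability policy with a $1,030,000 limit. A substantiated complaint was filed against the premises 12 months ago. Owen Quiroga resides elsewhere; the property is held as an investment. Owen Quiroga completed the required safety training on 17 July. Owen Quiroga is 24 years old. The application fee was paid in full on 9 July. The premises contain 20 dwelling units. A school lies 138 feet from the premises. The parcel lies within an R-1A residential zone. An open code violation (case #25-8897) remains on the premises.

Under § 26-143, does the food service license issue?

(i) insurance ≥ $1,000,000 — met.
(A) age ≥ 25 — fails.
(B) commercially zoned — fails.
(C) no complaint in 18 mo. — fails.
(D) all abutters consent — fails.
So (ii) is not satisfied (F OR F OR F OR F).
So (a) is not satisfied (T AND F).
(b) ≥200 ft from school — not satisfied.
(i) fee paid — holds.
(ii) food handler cert. — not met.
So (c) is not satisfied (T AND F).
(1) = F OR F OR F = false.
(i) no code violations — not met.
(ii) ≤ 3 units — not met.
(iii) primary residence — not met.
(a) = F AND F AND F = false.
(b) safety training — met.
(2) = F OR T = true.
Overall = F AND T = false.

No — denied.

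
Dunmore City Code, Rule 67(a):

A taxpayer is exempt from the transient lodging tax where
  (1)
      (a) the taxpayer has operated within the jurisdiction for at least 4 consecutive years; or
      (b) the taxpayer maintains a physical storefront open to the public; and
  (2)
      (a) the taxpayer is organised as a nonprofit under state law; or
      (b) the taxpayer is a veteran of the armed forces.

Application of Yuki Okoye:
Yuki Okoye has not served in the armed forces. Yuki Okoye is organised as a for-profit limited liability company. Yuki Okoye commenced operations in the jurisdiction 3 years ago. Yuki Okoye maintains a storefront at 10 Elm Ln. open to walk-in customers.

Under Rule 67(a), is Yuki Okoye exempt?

(a) ≥ 4 yrs in jurisdiction — not satisfied.
(b) has storefront — holds.
So (1) is satisfied (F OR T).
(a) nonprofit — not satisfied.
(b) veteran — not met.
(2) = F OR F = false.
Overall: T AND F → false.

No — not exempt.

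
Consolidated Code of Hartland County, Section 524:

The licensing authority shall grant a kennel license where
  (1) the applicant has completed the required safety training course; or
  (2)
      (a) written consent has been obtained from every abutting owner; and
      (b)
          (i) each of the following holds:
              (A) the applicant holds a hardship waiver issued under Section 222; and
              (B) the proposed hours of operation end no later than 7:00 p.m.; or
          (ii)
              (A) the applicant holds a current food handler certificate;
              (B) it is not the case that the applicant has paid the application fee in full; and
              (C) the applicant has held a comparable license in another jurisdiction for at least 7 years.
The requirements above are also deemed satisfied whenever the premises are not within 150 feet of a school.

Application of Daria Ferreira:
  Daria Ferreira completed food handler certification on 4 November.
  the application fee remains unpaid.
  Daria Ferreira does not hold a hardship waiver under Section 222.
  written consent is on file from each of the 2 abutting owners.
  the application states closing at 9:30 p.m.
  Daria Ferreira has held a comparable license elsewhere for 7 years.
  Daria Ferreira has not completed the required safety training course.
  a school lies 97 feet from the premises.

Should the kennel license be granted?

Yes — granted.

(1) safety training — fails.
(a) all abutters consent — satisfied.
(A) hardship waiver — not met.
(B) closes by 7 p.m. — not met.
(i) = F AND F = false.
(A) food handler cert. — satisfied.
(B) not (fee paid) — met.
(C) prior license ≥ 7 yr — satisfied.
(ii) = T AND T AND T = true.
(b): F OR T → true.
(2) = T AND T = true.
So Overall is satisfied (F OR T).
Exception (≥150 ft from school) — not satisfied.
Result: main true OR exception false → true.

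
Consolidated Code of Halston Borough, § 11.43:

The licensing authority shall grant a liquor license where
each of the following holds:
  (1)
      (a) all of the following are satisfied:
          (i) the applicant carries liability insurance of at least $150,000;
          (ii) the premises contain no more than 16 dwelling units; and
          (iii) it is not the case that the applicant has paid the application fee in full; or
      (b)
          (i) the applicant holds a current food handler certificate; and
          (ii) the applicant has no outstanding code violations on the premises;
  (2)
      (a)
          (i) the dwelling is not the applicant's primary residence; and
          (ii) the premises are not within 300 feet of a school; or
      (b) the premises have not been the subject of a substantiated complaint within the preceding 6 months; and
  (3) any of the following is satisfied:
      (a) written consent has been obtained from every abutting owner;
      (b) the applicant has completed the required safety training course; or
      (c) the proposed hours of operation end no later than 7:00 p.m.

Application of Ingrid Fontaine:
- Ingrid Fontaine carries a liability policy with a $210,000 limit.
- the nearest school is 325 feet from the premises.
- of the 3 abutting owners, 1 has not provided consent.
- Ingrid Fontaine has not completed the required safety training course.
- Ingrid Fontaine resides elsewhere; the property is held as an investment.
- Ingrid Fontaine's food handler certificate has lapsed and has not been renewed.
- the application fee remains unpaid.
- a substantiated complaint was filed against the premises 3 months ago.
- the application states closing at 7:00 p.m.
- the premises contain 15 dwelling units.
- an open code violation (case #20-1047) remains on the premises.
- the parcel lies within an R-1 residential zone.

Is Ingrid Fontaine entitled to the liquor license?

Yes — granted.

(i) insurance ≥ $150,000 — met.
(ii) ≤ 16 units — met.
(iii) not (fee paid) — holds.
(a): T AND T AND T → true.
(i) food handler cert. — not met.
(ii) no code violations — not met.
(b) = F AND F = false.
(1): T OR F → true.
(i) not (primary residence) — holds.
(ii) ≥300 ft from school — holds.
So (a) is satisfied (T AND T).
(b) no complaint in 6 mo. — not met.
(2) = T OR F = true.
(a) all abutters consent — fails.
(b) safety training — not met.
(c) closes by 7 p.m. — satisfied.
(3): F OR F OR T → true.
So Overall is satisfied (T AND T AND T).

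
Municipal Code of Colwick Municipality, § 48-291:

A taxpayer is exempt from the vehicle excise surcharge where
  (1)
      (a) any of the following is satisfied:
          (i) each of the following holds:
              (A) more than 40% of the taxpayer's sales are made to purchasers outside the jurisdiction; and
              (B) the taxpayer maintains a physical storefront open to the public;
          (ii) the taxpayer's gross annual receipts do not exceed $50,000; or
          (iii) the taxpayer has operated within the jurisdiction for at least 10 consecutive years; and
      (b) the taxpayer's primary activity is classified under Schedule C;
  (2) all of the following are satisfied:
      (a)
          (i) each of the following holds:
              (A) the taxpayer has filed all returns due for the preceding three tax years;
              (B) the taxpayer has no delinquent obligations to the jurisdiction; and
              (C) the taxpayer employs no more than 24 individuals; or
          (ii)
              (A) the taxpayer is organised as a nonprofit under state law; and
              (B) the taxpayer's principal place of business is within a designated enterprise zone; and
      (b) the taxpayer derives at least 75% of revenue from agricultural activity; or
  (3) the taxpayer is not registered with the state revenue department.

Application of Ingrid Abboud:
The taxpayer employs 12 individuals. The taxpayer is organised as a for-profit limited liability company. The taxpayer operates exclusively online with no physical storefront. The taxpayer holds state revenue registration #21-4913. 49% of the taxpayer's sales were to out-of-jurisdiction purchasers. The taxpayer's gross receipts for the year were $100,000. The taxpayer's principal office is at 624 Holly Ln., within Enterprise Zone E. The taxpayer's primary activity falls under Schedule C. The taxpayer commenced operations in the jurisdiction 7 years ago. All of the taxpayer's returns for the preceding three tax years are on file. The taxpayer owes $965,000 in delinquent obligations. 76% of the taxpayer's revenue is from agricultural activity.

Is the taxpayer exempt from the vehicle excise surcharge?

No — not exempt.

(A) >40% out-of-jur. sales — satisfied.
(B) has storefront — fails.
(i): T AND F → false.
(ii) receipts ≤ $50,000 — not satisfied.
(iii) ≥ 10 yrs in jurisdiction — not satisfied.
(a) = F OR F OR F = false.
(b) Schedule C activity — holds.
So (1) is not satisfied (F AND T).
(A) returns current — met.
(B) no delinquency — fails.
(C) ≤ 24 employees — met.
So (i) is not satisfied (T AND F AND T).
(A) nonprofit — not satisfied.
(B) in enterprise zone — met.
So (ii) is not satisfied (F AND T).
(a) = F OR F = false.
(b) ≥75% agricultural — satisfied.
So (2) is not satisfied (F AND T).
(3) not (state-registered) — not met.
Overall: F OR F OR F → false.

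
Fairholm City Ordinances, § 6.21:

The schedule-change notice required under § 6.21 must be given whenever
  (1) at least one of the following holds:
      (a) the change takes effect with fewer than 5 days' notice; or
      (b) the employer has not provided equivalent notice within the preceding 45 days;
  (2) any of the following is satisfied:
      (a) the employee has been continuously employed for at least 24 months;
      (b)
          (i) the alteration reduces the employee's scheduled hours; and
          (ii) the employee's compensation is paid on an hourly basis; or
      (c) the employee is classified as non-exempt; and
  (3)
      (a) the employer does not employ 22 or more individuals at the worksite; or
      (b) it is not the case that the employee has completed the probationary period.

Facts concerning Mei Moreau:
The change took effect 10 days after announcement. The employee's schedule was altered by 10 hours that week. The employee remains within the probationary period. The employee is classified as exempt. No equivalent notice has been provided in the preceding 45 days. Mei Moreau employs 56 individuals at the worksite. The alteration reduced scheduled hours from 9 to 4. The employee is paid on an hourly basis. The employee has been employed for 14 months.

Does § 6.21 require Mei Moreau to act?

Yes — required.

(a) < 5 days' notice — not met.
(b) no recent notice — met.
So (1) is satisfied (F OR T).
(a) tenure ≥ 24 mo. — not satisfied.
(i) hours reduced — satisfied.
(ii) hourly-paid — met.
(b): T AND T → true.
(c) non-exempt — not met.
(2): F OR T OR F → true.
(a) not (≥ 22 at site) — not satisfied.
(b) not (past probation) — met.
(3) = F OR T = true.
So Overall is satisfied (T AND T AND T).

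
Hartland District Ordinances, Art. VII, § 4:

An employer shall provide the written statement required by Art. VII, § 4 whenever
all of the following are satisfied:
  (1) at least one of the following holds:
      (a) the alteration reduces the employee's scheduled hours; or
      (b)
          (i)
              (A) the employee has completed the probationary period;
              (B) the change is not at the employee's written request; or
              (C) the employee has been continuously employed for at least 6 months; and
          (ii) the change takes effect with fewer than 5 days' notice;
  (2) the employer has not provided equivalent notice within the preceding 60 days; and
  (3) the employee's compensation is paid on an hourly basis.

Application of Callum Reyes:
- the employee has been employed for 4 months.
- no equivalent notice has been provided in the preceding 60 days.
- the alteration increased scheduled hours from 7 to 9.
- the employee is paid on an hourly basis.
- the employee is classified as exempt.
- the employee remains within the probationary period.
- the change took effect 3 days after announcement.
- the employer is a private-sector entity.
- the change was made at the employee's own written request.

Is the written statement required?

No — not required.

(a) hours reduced — not satisfied.
(A) past probation — fails.
(B) not employee-requested — not satisfied.
(C) tenure ≥ 6 mo. — fails.
So (i) is not satisfied (F OR F OR F).
(ii) < 5 days' notice — holds.
(b): F AND T → false.
So (1) is not satisfied (F OR F).
(2) no recent notice — holds.
(3) hourly-paid — met.
Overall = F AND T AND T = false.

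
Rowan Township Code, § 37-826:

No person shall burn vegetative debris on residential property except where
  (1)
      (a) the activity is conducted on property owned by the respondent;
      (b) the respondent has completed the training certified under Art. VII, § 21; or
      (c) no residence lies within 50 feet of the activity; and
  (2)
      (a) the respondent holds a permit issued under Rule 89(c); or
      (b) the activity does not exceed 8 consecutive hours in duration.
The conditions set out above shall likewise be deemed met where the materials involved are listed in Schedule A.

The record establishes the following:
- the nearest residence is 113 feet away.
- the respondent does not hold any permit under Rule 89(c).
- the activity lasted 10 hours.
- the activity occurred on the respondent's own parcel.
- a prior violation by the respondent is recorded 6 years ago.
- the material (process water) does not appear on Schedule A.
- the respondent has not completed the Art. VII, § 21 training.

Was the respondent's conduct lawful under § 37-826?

(a) own property — met.
(b) training certified — not met.
(c) no residence in 50 ft — satisfied.
(1) = T OR F OR T = true.
(a) holds permit — fails.
(b) ≤ 8 hrs duration — not satisfied.
(2) = F OR F = false.
Overall = T AND F = false.
Exception (Schedule A material) — not satisfied.
Result: main false OR exception false → false.

No — unlawful.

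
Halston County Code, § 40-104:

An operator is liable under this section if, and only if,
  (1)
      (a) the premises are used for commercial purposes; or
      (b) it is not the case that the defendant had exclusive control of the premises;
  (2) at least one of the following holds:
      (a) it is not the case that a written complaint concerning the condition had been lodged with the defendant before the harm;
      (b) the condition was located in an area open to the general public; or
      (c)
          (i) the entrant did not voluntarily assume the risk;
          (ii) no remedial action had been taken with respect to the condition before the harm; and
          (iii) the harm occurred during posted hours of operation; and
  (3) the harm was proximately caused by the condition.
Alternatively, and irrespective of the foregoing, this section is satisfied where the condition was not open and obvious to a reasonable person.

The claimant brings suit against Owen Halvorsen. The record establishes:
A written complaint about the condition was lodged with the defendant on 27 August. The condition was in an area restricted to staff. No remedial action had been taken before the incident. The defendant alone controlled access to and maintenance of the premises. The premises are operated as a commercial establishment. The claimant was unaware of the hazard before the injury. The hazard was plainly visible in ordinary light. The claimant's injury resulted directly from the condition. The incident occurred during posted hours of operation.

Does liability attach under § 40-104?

(a) commercial use — met.
(b) not (exclusive control) — fails.
(1) = T OR F = true.
(a) not (complaint lodged) — not met.
(b) public area — not satisfied.
(i) no assumed risk — holds.
(ii) no remedial action — met.
(iii) during posted hours — met.
So (c) is satisfied (T AND T AND T).
(2): F OR F OR T → true.
(3) proximate cause — holds.
So Overall is satisfied (T AND T AND T).
Exception (not open/obvious) — not satisfied.
Result: main true OR exception false → true.

Yes — liable.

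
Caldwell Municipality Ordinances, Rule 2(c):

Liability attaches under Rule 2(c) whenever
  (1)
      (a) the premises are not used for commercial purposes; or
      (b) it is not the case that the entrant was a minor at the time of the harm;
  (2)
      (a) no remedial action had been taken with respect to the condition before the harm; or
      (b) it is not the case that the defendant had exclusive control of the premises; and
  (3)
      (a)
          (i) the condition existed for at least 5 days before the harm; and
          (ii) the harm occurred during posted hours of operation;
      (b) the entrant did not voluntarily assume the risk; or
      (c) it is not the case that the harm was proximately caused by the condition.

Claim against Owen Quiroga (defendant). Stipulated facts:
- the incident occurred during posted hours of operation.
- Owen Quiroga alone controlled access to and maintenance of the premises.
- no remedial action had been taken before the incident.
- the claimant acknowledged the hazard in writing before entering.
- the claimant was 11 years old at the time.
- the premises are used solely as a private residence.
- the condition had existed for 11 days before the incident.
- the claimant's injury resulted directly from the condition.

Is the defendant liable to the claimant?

Yes — liable.

(a) not (commercial use) — satisfied.
(b) not (entrant a minor) — fails.
So (1) is satisfied (T OR F).
(a) no remedial action — met.
(b) not (exclusive control) — fails.
(2) = T OR F = true.
(i) condition ≥5 days old — met.
(ii) during posted hours — met.
(a) = T AND T = true.
(b) no assumed risk — not met.
(c) not (proximate cause) — fails.
(3) = T OR F OR F = true.
Overall: T AND T AND T → true.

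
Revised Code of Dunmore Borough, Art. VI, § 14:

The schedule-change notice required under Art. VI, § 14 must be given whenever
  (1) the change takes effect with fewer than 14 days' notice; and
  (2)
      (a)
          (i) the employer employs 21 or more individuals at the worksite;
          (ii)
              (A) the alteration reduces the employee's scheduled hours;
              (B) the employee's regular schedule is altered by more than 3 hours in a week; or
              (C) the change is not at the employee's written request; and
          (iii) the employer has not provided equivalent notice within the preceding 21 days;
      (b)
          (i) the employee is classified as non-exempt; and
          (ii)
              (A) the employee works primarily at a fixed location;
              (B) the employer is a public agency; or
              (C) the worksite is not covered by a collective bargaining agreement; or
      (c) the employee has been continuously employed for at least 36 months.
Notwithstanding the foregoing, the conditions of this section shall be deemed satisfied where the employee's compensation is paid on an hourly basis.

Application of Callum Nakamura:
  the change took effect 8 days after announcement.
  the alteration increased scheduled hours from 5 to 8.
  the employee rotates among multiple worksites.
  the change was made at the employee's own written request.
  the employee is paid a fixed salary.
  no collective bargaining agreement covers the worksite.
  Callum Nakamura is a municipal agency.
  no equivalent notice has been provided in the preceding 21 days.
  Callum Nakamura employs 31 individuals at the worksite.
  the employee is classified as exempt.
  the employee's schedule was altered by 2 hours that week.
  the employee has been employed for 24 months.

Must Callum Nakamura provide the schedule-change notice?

No — not required.

(1) < 14 days' notice — satisfied.
(i) ≥ 21 at site — met.
(A) hours reduced — not satisfied.
(B) schedule shift > 3h — not satisfied.
(C) not employee-requested — not met.
So (ii) is not satisfied (F OR F OR F).
(iii) no recent notice — met.
(a): T AND F AND T → false.
(i) non-exempt — fails.
(A) fixed location — fails.
(B) public agency — satisfied.
(C) no CBA — satisfied.
(ii) = F OR T OR T = true.
So (b) is not satisfied (F AND T).
(c) tenure ≥ 36 mo. — fails.
(2): F OR F OR F → false.
So Overall is not satisfied (T AND F).
Exception (hourly-paid) — not satisfied.
Result: main false OR exception false → false.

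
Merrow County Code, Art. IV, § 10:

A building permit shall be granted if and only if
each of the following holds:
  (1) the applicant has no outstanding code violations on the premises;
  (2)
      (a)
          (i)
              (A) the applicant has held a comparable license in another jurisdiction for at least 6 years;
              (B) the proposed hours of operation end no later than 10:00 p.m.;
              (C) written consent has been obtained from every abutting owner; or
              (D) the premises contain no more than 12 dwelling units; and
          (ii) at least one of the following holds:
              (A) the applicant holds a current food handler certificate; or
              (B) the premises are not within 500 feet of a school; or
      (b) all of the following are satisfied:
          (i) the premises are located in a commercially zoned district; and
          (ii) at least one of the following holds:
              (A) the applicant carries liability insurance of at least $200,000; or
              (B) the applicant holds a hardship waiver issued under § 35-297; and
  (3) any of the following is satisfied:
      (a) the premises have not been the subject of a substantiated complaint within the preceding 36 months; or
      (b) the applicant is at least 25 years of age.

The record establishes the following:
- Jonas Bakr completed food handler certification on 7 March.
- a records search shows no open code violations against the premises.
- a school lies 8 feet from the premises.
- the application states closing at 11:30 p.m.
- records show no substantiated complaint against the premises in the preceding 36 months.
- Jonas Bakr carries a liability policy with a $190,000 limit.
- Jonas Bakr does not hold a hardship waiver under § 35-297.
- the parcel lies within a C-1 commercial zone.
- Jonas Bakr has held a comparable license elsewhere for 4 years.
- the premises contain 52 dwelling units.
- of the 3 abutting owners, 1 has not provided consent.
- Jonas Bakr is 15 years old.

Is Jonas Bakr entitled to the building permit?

(1) no code violations — met.
(A) prior license ≥ 6 yr — fails.
(B) closes by 10 p.m. — not satisfied.
(C) all abutters consent — not satisfied.
(D) ≤ 12 units — not satisfied.
So (i) is not satisfied (F OR F OR F OR F).
(A) food handler cert. — holds.
(B) ≥500 ft from school — not met.
So (ii) is satisfied (T OR F).
(a): F AND T → false.
(i) commercially zoned — holds.
(A) insurance ≥ $200,000 — fails.
(B) hardship waiver — fails.
So (ii) is not satisfied (F OR F).
(b): T AND F → false.
So (2) is not satisfied (F OR F).
(a) no complaint in 36 mo. — met.
(b) age ≥ 25 — fails.
So (3) is satisfied (T OR F).
So Overall is not satisfied (T AND F AND T).

No — denied.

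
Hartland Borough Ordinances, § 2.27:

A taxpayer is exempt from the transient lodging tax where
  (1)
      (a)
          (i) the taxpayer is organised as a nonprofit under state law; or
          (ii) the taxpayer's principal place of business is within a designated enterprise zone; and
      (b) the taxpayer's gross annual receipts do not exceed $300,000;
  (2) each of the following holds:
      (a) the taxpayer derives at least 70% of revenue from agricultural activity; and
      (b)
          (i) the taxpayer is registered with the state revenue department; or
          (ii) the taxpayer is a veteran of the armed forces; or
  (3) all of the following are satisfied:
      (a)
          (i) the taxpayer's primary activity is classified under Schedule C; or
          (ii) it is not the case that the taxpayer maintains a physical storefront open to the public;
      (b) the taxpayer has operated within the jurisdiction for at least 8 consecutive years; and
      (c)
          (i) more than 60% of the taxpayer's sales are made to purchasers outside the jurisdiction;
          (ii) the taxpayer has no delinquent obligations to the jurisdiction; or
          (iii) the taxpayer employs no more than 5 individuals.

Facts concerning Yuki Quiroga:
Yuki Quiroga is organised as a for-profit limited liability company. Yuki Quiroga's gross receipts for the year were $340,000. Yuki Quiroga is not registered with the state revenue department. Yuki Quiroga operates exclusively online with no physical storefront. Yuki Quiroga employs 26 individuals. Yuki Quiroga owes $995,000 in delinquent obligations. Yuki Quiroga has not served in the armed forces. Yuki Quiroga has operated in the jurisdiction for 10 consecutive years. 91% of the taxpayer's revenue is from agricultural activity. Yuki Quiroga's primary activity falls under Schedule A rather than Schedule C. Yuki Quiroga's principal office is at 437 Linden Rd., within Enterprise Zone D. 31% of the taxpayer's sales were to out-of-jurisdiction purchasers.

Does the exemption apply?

(i) nonprofit — not met.
(ii) in enterprise zone — satisfied.
So (a) is satisfied (F OR T).
(b) receipts ≤ $300,000 — fails.
So (1) is not satisfied (T AND F).
(a) ≥70% agricultural — satisfied.
(i) state-registered — not met.
(ii) veteran — not met.
(b) = F OR F = false.
(2): T AND F → false.
(i) Schedule C activity — fails.
(ii) not (has storefront) — holds.
(a): F OR T → true.
(b) ≥ 8 yrs in jurisdiction — met.
(i) >60% out-of-jur. sales — not satisfied.
(ii) no delinquency — not met.
(iii) ≤ 5 employees — fails.
So (c) is not satisfied (F OR F OR F).
(3): T AND T AND F → false.
So Overall is not satisfied (F OR F OR F).

No — not exempt.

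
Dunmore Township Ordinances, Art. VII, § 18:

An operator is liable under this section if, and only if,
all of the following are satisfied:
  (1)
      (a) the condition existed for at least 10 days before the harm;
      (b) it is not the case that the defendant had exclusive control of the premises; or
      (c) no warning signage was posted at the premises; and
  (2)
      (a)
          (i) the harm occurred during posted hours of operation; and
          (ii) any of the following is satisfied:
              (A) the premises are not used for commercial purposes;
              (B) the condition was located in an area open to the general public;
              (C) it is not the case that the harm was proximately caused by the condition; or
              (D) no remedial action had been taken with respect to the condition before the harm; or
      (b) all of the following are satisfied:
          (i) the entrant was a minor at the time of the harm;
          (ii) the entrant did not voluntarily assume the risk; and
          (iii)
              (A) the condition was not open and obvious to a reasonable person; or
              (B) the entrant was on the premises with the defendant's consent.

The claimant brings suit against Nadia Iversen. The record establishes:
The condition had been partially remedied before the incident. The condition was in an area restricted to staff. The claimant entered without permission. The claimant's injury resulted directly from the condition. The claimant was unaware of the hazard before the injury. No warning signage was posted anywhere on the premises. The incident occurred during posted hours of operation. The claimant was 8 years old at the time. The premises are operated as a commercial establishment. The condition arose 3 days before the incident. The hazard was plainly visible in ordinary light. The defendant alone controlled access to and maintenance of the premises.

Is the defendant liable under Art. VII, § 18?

(a) condition ≥10 days old — not met.
(b) not (exclusive control) — not met.
(c) no signage posted — met.
So (1) is satisfied (F OR F OR T).
(i) during posted hours — holds.
(A) not (commercial use) — fails.
(B) public area — not satisfied.
(C) not (proximate cause) — not satisfied.
(D) no remedial action — not satisfied.
(ii): F OR F OR F OR F → false.
(a): T AND F → false.
(i) entrant a minor — holds.
(ii) no assumed risk — satisfied.
(A) not open/obvious — not met.
(B) consent to enter — fails.
(iii): F OR F → false.
So (b) is not satisfied (T AND T AND F).
So (2) is not satisfied (F OR F).
Overall: T AND F → false.

No — not liable.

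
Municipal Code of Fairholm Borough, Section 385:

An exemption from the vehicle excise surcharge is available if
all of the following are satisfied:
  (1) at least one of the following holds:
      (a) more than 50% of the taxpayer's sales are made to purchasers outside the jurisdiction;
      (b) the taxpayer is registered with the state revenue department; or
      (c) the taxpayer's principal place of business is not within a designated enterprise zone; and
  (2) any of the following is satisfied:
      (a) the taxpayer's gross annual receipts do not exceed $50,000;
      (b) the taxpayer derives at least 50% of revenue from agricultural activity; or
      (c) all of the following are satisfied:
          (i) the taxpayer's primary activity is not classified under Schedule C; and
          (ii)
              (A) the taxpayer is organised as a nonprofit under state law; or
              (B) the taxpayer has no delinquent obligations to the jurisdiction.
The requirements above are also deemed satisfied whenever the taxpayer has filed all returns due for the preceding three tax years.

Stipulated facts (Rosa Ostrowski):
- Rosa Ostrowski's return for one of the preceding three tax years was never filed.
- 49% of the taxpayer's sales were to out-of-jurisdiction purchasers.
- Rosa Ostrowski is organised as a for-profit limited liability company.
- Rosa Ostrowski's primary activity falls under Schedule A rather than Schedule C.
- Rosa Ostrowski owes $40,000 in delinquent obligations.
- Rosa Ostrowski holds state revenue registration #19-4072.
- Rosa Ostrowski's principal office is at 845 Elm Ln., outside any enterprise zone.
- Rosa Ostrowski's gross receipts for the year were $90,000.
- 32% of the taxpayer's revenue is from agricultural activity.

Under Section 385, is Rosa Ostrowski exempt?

(a) >50% out-of-jur. sales — not satisfied.
(b) state-registered — satisfied.
(c) not (in enterprise zone) — satisfied.
(1) = F OR T OR T = true.
(a) receipts ≤ $50,000 — not met.
(b) ≥50% agricultural — not met.
(i) not (Schedule C activity) — met.
(A) nonprofit — not satisfied.
(B) no delinquency — fails.
(ii): F OR F → false.
So (c) is not satisfied (T AND F).
(2) = F OR F OR F = false.
So Overall is not satisfied (T AND F).
Exception (returns current) — not satisfied.
Result: main false OR exception false → false.

No — not exempt.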